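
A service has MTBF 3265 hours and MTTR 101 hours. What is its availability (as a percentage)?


Availability = MTBF / (MTBF + MTTR)
Availability = 3265 / (3265 + 101)
Availability = 3265 / 3366
Availability = 96.9994%

96.9994%


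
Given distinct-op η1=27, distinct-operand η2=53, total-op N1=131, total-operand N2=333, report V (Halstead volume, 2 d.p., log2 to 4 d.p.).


Formula: V = N * log2(η), where N = N1 + N2 and η = η1 + η2
η = 27 + 53 = 80
N = 131 + 333 = 464
log2(80) ≈ 6.3219
V = 464 * 6.3219 = 2933.36

2933.36


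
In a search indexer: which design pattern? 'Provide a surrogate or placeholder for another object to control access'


This matches the Proxy pattern

Proxy


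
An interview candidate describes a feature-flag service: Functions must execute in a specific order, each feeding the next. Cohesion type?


Reasoning: Output of one is input to next
Type: Sequential cohesion

Sequential cohesion


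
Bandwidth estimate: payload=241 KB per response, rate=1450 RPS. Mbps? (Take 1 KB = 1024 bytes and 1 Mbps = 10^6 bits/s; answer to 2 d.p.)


Formula: Mbps = payload_bytes * RPS * 8 / 1e6
Payload per request = 241 KB = 241 * 1024 = 246784 bytes
Total bytes/sec = 246784 * 1450 = 357836800
Total bits/sec = 357836800 * 8 = 2862694400
Mbps = 2862694400 / 1e6 = 2862.69

2862.69 Mbps


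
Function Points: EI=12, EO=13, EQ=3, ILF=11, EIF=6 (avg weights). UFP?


UFP = EI*4 + EO*5 + EQ*4 + ILF*10 + EIF*7
UFP = 12*4 + 13*5 + 3*4 + 11*10 + 6*7
UFP = 48 + 65 + 12 + 110 + 42
UFP = 277

277


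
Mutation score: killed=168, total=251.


Mutation score = killed / total * 100
Mutation score = 168 / 251 * 100
Mutation score = 66.93%

66.93%


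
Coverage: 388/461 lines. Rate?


Coverage = covered / total * 100
Coverage = 388 / 461 * 100
Coverage = 84.16%

84.16%


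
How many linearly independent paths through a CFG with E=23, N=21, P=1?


Formula: V(G) = E - N + 2P
V(G) = 23 - 21 + 2*1
V(G) = 2 + 2
V(G) = 4

4


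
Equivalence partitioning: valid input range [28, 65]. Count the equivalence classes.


Valid range: [28, 65]
Class 1: x < 28 — invalid
Class 2: 28 ≤ x ≤ 65 — valid
Class 3: x > 65 — invalid
Total equivalence classes: 3

3 equivalence classes


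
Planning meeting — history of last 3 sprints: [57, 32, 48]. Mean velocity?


Formula: Avg velocity = Total points / Number of sprints
Points: [57, 32, 48]
Sum = 57 + 32 + 48 = 137
Avg velocity = 137 / 3 = 45.67 points/sprint

45.67 points/sprint


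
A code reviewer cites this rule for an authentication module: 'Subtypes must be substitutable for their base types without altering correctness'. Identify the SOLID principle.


This describes the Liskov Substitution Principle (LSP)

Liskov Substitution Principle (LSP)


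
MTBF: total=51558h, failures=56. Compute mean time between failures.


Formula: MTBF = Total operating time / Number of failures
MTBF = 51558 / 56
MTBF = 920.68 hours

920.68 hours


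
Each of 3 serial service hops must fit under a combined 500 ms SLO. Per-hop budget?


Formula: per_stage = total_budget / stages
per_stage = 500 / 3
per_stage = 166.67 ms

166.67 ms


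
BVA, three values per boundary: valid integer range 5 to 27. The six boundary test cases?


Range: [5, 27]
Boundaries: just below min, min, min+1, max-1, max, just above max
Values: [4, 5, 6, 26, 27, 28]

[4, 5, 6, 26, 27, 28]


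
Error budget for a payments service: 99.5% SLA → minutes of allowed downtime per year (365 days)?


Formula: allowed downtime = period * (100 - SLA) / 100
Period (year (365 days)) = 525600 minutes
Unavailability fraction = (100 - 99.5) / 100
Allowed downtime = 525600 * (100 - 99.5) / 100
Allowed downtime = 2628.0 minutes

2628.0 minutes


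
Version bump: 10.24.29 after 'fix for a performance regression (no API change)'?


Current: 10.24.29
Change category: 'fix for a performance regression (no API change)' → patch bump
SemVer rule: patch bump → increment PATCH (MAJOR and MINOR unchanged)
New: 10.24.30

10.24.30


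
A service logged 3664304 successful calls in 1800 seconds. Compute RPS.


Formula: throughput = requests / seconds
throughput = 3664304 / 1800
throughput = 2035.72 requests/second

2035.72 requests/second


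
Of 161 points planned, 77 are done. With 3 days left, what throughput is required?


Formula: Required rate = Remaining points / Days left
Remaining = 161 - 77 = 84 points
Required rate = 84 / 3 = 28.0 points/day

28.0 points/day


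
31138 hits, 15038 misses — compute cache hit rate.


Formula: hit rate = hits / (hits + misses) * 100
hit rate = 31138 / (31138 + 15038) * 100
hit rate = 31138 / 46176 * 100
hit rate = 67.43%

67.43%


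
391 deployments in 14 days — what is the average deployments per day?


Formula: deployments per day = releases / days
= 391 / 14
= 27.929 deploys/day
(equivalently, 195.5 deploys/week)

27.929 deploys/day


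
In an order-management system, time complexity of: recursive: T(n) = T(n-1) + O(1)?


Reasoning: linear recursion with constant work per frame
Complexity: O(n)

O(n)


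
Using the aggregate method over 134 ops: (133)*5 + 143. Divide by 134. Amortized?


Formula: Amortized cost = Total cost / Operations
Total cost = (133 * 5) + (1 * 143)
Total cost = 665 + 143 = 808
Amortized = 808 / 134 = 6.0299

6.0299


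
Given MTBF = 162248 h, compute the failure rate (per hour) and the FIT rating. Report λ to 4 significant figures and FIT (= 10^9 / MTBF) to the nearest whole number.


Formula: λ = 1 / MTBF; FIT = λ × 1e9 = 1e9 / MTBF
λ = 1 / 162248 ≈ 6.163e-06 failures/hour
FIT = 1e9 / 162248 ≈ 6163 failures per 1e9 hours (nearest whole number)

λ = 6.163e-06 /h, FIT = 6163


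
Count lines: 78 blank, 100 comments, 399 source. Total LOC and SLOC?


Total LOC = blank + comment + code
Total LOC = 78 + 100 + 399 = 577
SLOC (source only) = code = 399

Total LOC: 577, SLOC: 399


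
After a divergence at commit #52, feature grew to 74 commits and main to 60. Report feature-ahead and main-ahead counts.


Common ancestor: commit #52
feature commits after divergence: 74 - 52 = 22
main commits after divergence: 60 - 52 = 8
feature is 22 commits ahead of main
main is 8 commits ahead of feature

feature ahead: 22, main ahead: 8


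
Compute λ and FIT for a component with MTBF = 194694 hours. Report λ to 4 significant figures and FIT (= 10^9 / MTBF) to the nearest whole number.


Formula: λ = 1 / MTBF; FIT = λ × 1e9 = 1e9 / MTBF
λ = 1 / 194694 ≈ 5.136e-06 failures/hour
FIT = 1e9 / 194694 ≈ 5136 failures per 1e9 hours (nearest whole number)

λ = 5.136e-06 /h, FIT = 5136


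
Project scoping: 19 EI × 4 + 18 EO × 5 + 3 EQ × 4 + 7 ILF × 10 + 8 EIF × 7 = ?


UFP = EI*4 + EO*5 + EQ*4 + ILF*10 + EIF*7
UFP = 19*4 + 18*5 + 3*4 + 7*10 + 8*7
UFP = 76 + 90 + 12 + 70 + 56
UFP = 304

304


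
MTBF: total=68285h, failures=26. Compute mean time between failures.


Formula: MTBF = Total operating time / Number of failures
MTBF = 68285 / 26
MTBF = 2626.35 hours

2626.35 hours


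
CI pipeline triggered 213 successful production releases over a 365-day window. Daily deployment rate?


Formula: deployments per day = releases / days
= 213 / 365
= 0.584 deploys/day
(equivalently, 4.08 deploys/week)

0.584 deploys/day


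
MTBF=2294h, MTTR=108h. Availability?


Availability = MTBF / (MTBF + MTTR)
Availability = 2294 / (2294 + 108)
Availability = 2294 / 2402
Availability = 95.5037%

95.5037%


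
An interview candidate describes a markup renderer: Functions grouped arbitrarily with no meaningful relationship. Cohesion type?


Reasoning: Worst: random grouping
Type: Coincidental cohesion

Coincidental cohesion


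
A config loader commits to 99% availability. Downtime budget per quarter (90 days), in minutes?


Formula: allowed downtime = period * (100 - SLA) / 100
Period (quarter (90 days)) = 129600 minutes
Unavailability fraction = (100 - 99.0) / 100
Allowed downtime = 129600 * (100 - 99.0) / 100
Allowed downtime = 1296.0 minutes

1296.0 minutes


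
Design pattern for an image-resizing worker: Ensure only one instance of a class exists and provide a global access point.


This matches the Singleton pattern

Singleton


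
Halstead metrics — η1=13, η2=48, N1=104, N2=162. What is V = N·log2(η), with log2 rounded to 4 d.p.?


Formula: V = N * log2(η), where N = N1 + N2 and η = η1 + η2
η = 13 + 48 = 61
N = 104 + 162 = 266
log2(61) ≈ 5.9307
V = 266 * 5.9307 = 1577.57

1577.57


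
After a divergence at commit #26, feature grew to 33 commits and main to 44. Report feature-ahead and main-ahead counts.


Common ancestor: commit #26
feature commits after divergence: 33 - 26 = 7
main commits after divergence: 44 - 26 = 18
feature is 7 commits ahead of main
main is 18 commits ahead of feature

feature ahead: 7, main ahead: 18


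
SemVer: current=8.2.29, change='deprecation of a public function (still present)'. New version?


Current: 8.2.29
Change category: 'deprecation of a public function (still present)' → minor bump
SemVer rule: minor bump → increment MINOR, reset PATCH to 0 (MAJOR unchanged)
New: 8.3.0

8.3.0


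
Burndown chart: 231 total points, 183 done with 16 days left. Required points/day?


Formula: Required rate = Remaining points / Days left
Remaining = 231 - 183 = 48 points
Required rate = 48 / 16 = 3.0 points/day

3.0 points/day


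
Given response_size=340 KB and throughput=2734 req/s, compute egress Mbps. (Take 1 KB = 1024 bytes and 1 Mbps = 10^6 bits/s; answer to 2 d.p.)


Formula: Mbps = payload_bytes * RPS * 8 / 1e6
Payload per request = 340 KB = 340 * 1024 = 348160 bytes
Total bytes/sec = 348160 * 2734 = 951869440
Total bits/sec = 951869440 * 8 = 7614955520
Mbps = 7614955520 / 1e6 = 7614.96

7614.96 Mbps


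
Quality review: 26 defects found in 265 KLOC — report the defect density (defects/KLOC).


Defect density = defects / KLOC
Defect density = 26 / 265
Defect density = 0.098 defects/KLOC

0.098 defects/KLOC


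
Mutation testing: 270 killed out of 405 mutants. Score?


Mutation score = killed / total * 100
Mutation score = 270 / 405 * 100
Mutation score = 66.67%

66.67%


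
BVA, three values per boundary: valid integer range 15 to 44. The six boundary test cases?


Range: [15, 44]
Boundaries: just below min, min, min+1, max-1, max, just above max
Values: [14, 15, 16, 43, 44, 45]

[14, 15, 16, 43, 44, 45]


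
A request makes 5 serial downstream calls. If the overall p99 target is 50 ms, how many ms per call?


Formula: per_stage = total_budget / stages
per_stage = 50 / 5
per_stage = 10.0 ms

10.0 ms


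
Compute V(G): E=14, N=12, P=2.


Formula: V(G) = E - N + 2P
V(G) = 14 - 12 + 2*2
V(G) = 2 + 4
V(G) = 6

6


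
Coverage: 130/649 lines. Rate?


Coverage = covered / total * 100
Coverage = 130 / 649 * 100
Coverage = 20.03%

20.03%


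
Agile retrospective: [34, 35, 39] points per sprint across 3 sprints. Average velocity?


Formula: Avg velocity = Total points / Number of sprints
Points: [34, 35, 39]
Sum = 34 + 35 + 39 = 108
Avg velocity = 108 / 3 = 36.0 points/sprint

36.0 points/sprint


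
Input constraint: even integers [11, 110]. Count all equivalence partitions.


Constraint: even integers in [11, 110]
Class 1: x < 11 — out-of-range invalid
Class 2: x in [11,110] but odd — wrong type invalid
Class 3: x in [11,110] and even — valid
Class 4: x > 110 — out-of-range invalid
Total equivalence classes: 4

4 equivalence classes


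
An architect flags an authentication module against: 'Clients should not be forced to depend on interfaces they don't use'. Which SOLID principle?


This describes the Interface Segregation Principle (ISP)

Interface Segregation Principle (ISP)


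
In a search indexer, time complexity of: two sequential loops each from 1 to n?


Reasoning: sequential dominates: O(n) + O(n) = O(n)
Complexity: O(n)

O(n)


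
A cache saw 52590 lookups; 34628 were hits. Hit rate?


Formula: hit rate = hits / (hits + misses) * 100
hit rate = 34628 / (34628 + 17962) * 100
hit rate = 34628 / 52590 * 100
hit rate = 65.85%

65.85%


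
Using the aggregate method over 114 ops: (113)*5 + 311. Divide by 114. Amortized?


Formula: Amortized cost = Total cost / Operations
Total cost = (113 * 5) + (1 * 311)
Total cost = 565 + 311 = 876
Amortized = 876 / 114 = 7.6842

7.6842


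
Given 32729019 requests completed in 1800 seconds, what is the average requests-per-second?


Formula: throughput = requests / seconds
throughput = 32729019 / 1800
throughput = 18182.79 requests/second

18182.79 requests/second


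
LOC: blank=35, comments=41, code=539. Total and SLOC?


Total LOC = blank + comment + code
Total LOC = 35 + 41 + 539 = 615
SLOC (source only) = code = 539

Total LOC: 615, SLOC: 539


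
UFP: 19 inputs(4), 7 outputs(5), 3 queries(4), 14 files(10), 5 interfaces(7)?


UFP = EI*4 + EO*5 + EQ*4 + ILF*10 + EIF*7
UFP = 19*4 + 7*5 + 3*4 + 14*10 + 5*7
UFP = 76 + 35 + 12 + 140 + 35
UFP = 298

298


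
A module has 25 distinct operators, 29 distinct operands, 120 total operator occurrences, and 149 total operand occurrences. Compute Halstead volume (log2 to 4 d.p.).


Formula: V = N * log2(η), where N = N1 + N2 and η = η1 + η2
η = 25 + 29 = 54
N = 120 + 149 = 269
log2(54) ≈ 5.7549
V = 269 * 5.7549 = 1548.07

1548.07


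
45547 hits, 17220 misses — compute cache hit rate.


Formula: hit rate = hits / (hits + misses) * 100
hit rate = 45547 / (45547 + 17220) * 100
hit rate = 45547 / 62767 * 100
hit rate = 72.57%

72.57%


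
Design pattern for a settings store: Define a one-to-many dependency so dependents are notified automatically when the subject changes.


This matches the Observer pattern

Observer


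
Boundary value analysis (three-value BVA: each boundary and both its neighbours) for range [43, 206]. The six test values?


Range: [43, 206]
Boundaries: just below min, min, min+1, max-1, max, just above max
Values: [42, 43, 44, 205, 206, 207]

[42, 43, 44, 205, 206, 207]


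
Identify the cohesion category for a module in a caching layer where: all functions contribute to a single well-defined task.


Reasoning: Best: single purpose
Type: Functional cohesion

Functional cohesion


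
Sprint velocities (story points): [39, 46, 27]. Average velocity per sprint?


Formula: Avg velocity = Total points / Number of sprints
Points: [39, 46, 27]
Sum = 39 + 46 + 27 = 112
Avg velocity = 112 / 3 = 37.33 points/sprint

37.33 points/sprint


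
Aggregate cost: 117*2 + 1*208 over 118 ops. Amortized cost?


Formula: Amortized cost = Total cost / Operations
Total cost = (117 * 2) + (1 * 208)
Total cost = 234 + 208 = 442
Amortized = 442 / 118 = 3.7458

3.7458


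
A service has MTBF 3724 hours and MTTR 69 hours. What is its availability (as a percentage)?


Availability = MTBF / (MTBF + MTTR)
Availability = 3724 / (3724 + 69)
Availability = 3724 / 3793
Availability = 98.1809%

98.1809%


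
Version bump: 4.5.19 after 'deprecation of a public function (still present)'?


Current: 4.5.19
Change category: 'deprecation of a public function (still present)' → minor bump
SemVer rule: minor bump → increment MINOR, reset PATCH to 0 (MAJOR unchanged)
New: 4.6.0

4.6.0


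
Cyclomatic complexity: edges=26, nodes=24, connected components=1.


Formula: V(G) = E - N + 2P
V(G) = 26 - 24 + 2*1
V(G) = 2 + 2
V(G) = 4

4


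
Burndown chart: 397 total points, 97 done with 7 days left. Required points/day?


Formula: Required rate = Remaining points / Days left
Remaining = 397 - 97 = 300 points
Required rate = 300 / 7 = 42.86 points/day

42.86 points/day


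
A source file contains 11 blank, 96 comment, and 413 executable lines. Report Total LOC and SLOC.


Total LOC = blank + comment + code
Total LOC = 11 + 96 + 413 = 520
SLOC (source only) = code = 413

Total LOC: 520, SLOC: 413


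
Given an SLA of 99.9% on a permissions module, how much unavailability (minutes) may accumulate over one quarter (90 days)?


Formula: allowed downtime = period * (100 - SLA) / 100
Period (quarter (90 days)) = 129600 minutes
Unavailability fraction = (100 - 99.9) / 100
Allowed downtime = 129600 * (100 - 99.9) / 100
Allowed downtime = 129.6 minutes

129.6 minutes


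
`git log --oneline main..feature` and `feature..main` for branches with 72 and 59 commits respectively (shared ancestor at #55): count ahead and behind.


Common ancestor: commit #55
feature commits after divergence: 72 - 55 = 17
main commits after divergence: 59 - 55 = 4
feature is 17 commits ahead of main
main is 4 commits ahead of feature

feature ahead: 17, main ahead: 4


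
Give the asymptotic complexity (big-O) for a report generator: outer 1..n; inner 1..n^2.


Reasoning: n times n^2
Complexity: O(n^3)

O(n^3)


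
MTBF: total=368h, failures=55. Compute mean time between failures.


Formula: MTBF = Total operating time / Number of failures
MTBF = 368 / 55
MTBF = 6.69 hours

6.69 hours


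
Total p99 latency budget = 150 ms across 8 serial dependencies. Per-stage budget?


Formula: per_stage = total_budget / stages
per_stage = 150 / 8
per_stage = 18.75 ms

18.75 ms


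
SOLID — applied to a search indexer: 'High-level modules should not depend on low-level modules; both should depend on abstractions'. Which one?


This describes the Dependency Inversion Principle (DIP)

Dependency Inversion Principle (DIP)


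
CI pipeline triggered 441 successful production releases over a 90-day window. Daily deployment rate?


Formula: deployments per day = releases / days
= 441 / 90
= 4.9 deploys/day
(equivalently, 34.3 deploys/week)

4.9 deploys/day


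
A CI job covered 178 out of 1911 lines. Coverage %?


Coverage = covered / total * 100
Coverage = 178 / 1911 * 100
Coverage = 9.31%

9.31%


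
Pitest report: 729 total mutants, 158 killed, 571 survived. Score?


Mutation score = killed / total * 100
Mutation score = 158 / 729 * 100
Mutation score = 21.67%

21.67%


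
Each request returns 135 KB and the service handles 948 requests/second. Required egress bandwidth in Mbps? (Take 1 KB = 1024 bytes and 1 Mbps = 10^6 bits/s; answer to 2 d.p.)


Formula: Mbps = payload_bytes * RPS * 8 / 1e6
Payload per request = 135 KB = 135 * 1024 = 138240 bytes
Total bytes/sec = 138240 * 948 = 131051520
Total bits/sec = 131051520 * 8 = 1048412160
Mbps = 1048412160 / 1e6 = 1048.41

1048.41 Mbps


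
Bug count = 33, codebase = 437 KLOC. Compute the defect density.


Defect density = defects / KLOC
Defect density = 33 / 437
Defect density = 0.076 defects/KLOC

0.076 defects/KLOC


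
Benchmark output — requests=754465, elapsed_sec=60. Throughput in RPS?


Formula: throughput = requests / seconds
throughput = 754465 / 60
throughput = 12574.42 requests/second

12574.42 requests/second


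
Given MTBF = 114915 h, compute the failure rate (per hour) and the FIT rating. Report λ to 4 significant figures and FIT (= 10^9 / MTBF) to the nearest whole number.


Formula: λ = 1 / MTBF; FIT = λ × 1e9 = 1e9 / MTBF
λ = 1 / 114915 ≈ 8.702e-06 failures/hour
FIT = 1e9 / 114915 ≈ 8702 failures per 1e9 hours (nearest whole number)

λ = 8.702e-06 /h, FIT = 8702


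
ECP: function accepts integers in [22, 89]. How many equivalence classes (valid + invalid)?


Valid range: [22, 89]
Class 1: x < 22 — invalid
Class 2: 22 ≤ x ≤ 89 — valid
Class 3: x > 89 — invalid
Total equivalence classes: 3

3 equivalence classes


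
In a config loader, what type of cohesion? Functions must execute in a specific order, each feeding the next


Reasoning: Output of one is input to next
Type: Sequential cohesion

Sequential cohesion


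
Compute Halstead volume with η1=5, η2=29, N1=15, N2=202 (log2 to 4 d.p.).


Formula: V = N * log2(η), where N = N1 + N2 and η = η1 + η2
η = 5 + 29 = 34
N = 15 + 202 = 217
log2(34) ≈ 5.0875
V = 217 * 5.0875 = 1103.99

1103.99


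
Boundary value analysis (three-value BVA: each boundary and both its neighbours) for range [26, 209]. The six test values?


Range: [26, 209]
Boundaries: just below min, min, min+1, max-1, max, just above max
Values: [25, 26, 27, 208, 209, 210]

[25, 26, 27, 208, 209, 210]


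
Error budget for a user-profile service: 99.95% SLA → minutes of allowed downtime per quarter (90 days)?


Formula: allowed downtime = period * (100 - SLA) / 100
Period (quarter (90 days)) = 129600 minutes
Unavailability fraction = (100 - 99.95) / 100
Allowed downtime = 129600 * (100 - 99.95) / 100
Allowed downtime = 64.8 minutes

64.8 minutes


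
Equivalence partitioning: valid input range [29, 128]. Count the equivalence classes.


Valid range: [29, 128]
Class 1: x < 29 — invalid
Class 2: 29 ≤ x ≤ 128 — valid
Class 3: x > 128 — invalid
Total equivalence classes: 3

3 equivalence classes


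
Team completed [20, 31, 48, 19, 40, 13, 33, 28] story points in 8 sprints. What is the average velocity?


Formula: Avg velocity = Total points / Number of sprints
Points: [20, 31, 48, 19, 40, 13, 33, 28]
Sum = 20 + 31 + 48 + 19 + 40 + 13 + 33 + 28 = 232
Avg velocity = 232 / 8 = 29.0 points/sprint

29.0 points/sprint


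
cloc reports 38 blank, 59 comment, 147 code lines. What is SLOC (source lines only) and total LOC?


Total LOC = blank + comment + code
Total LOC = 38 + 59 + 147 = 244
SLOC (source only) = code = 147

Total LOC: 244, SLOC: 147


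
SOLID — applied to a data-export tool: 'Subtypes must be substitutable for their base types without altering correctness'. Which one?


This describes the Liskov Substitution Principle (LSP)

Liskov Substitution Principle (LSP)


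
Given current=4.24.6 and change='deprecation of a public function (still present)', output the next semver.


Current: 4.24.6
Change category: 'deprecation of a public function (still present)' → minor bump
SemVer rule: minor bump → increment MINOR, reset PATCH to 0 (MAJOR unchanged)
New: 4.25.0

4.25.0


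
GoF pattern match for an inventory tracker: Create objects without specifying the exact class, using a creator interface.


This matches the Factory Method pattern

Factory Method


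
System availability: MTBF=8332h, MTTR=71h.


Availability = MTBF / (MTBF + MTTR)
Availability = 8332 / (8332 + 71)
Availability = 8332 / 8403
Availability = 99.1551%

99.1551%


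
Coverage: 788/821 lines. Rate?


Coverage = covered / total * 100
Coverage = 788 / 821 * 100
Coverage = 95.98%

95.98%


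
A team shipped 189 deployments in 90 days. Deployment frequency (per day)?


Formula: deployments per day = releases / days
= 189 / 90
= 2.1 deploys/day
(equivalently, 14.7 deploys/week)

2.1 deploys/day


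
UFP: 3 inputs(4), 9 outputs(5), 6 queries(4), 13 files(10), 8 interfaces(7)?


UFP = EI*4 + EO*5 + EQ*4 + ILF*10 + EIF*7
UFP = 3*4 + 9*5 + 6*4 + 13*10 + 8*7
UFP = 12 + 45 + 24 + 130 + 56
UFP = 267

267


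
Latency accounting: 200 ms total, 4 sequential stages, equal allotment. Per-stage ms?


Formula: per_stage = total_budget / stages
per_stage = 200 / 4
per_stage = 50.0 ms

50.0 ms


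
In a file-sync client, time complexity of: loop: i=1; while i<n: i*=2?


Reasoning: i doubles each step so iterations are log2(n)
Complexity: O(log n)

O(log n)


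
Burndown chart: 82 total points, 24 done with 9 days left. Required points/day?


Formula: Required rate = Remaining points / Days left
Remaining = 82 - 24 = 58 points
Required rate = 58 / 9 = 6.44 points/day

6.44 points/day


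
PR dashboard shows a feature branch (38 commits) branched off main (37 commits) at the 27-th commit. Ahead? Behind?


Common ancestor: commit #27
feature commits after divergence: 38 - 27 = 11
main commits after divergence: 37 - 27 = 10
feature is 11 commits ahead of main
main is 10 commits ahead of feature

feature ahead: 11, main ahead: 10


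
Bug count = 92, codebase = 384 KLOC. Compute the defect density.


Defect density = defects / KLOC
Defect density = 92 / 384
Defect density = 0.24 defects/KLOC

0.24 defects/KLOC


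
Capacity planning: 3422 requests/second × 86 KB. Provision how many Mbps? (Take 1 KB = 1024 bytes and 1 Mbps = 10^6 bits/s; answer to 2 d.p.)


Formula: Mbps = payload_bytes * RPS * 8 / 1e6
Payload per request = 86 KB = 86 * 1024 = 88064 bytes
Total bytes/sec = 88064 * 3422 = 301355008
Total bits/sec = 301355008 * 8 = 2410840064
Mbps = 2410840064 / 1e6 = 2410.84

2410.84 Mbps


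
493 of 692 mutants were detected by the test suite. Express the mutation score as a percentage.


Mutation score = killed / total * 100
Mutation score = 493 / 692 * 100
Mutation score = 71.24%

71.24%


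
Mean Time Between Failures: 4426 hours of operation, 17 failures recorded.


Formula: MTBF = Total operating time / Number of failures
MTBF = 4426 / 17
MTBF = 260.35 hours

260.35 hours


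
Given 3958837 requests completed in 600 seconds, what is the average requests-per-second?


Formula: throughput = requests / seconds
throughput = 3958837 / 600
throughput = 6598.06 requests/second

6598.06 requests/second


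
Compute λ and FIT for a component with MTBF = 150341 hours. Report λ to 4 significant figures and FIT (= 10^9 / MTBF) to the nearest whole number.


Formula: λ = 1 / MTBF; FIT = λ × 1e9 = 1e9 / MTBF
λ = 1 / 150341 ≈ 6.652e-06 failures/hour
FIT = 1e9 / 150341 ≈ 6652 failures per 1e9 hours (nearest whole number)

λ = 6.652e-06 /h, FIT = 6652


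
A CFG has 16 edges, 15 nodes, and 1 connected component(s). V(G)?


Formula: V(G) = E - N + 2P
V(G) = 16 - 15 + 2*1
V(G) = 1 + 2
V(G) = 3

3


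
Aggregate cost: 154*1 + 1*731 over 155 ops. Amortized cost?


Formula: Amortized cost = Total cost / Operations
Total cost = (154 * 1) + (1 * 731)
Total cost = 154 + 731 = 885
Amortized = 885 / 155 = 5.7097

5.7097


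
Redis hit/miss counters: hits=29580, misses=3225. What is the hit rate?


Formula: hit rate = hits / (hits + misses) * 100
hit rate = 29580 / (29580 + 3225) * 100
hit rate = 29580 / 32805 * 100
hit rate = 90.17%

90.17%


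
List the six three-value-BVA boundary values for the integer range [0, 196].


Range: [0, 196]
Boundaries: just below min, min, min+1, max-1, max, just above max
Values: [-1, 0, 1, 195, 196, 197]

[-1, 0, 1, 195, 196, 197]


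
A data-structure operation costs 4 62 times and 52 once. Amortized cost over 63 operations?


Formula: Amortized cost = Total cost / Operations
Total cost = (62 * 4) + (1 * 52)
Total cost = 248 + 52 = 300
Amortized = 300 / 63 = 4.7619

4.7619


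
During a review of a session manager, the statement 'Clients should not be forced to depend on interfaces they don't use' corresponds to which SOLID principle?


This describes the Interface Segregation Principle (ISP)

Interface Segregation Principle (ISP)


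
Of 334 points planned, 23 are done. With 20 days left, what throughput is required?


Formula: Required rate = Remaining points / Days left
Remaining = 334 - 23 = 311 points
Required rate = 311 / 20 = 15.55 points/day

15.55 points/day


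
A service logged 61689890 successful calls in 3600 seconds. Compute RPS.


Formula: throughput = requests / seconds
throughput = 61689890 / 3600
throughput = 17136.08 requests/second

17136.08 requests/second


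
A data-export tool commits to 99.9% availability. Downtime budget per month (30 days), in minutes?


Formula: allowed downtime = period * (100 - SLA) / 100
Period (month (30 days)) = 43200 minutes
Unavailability fraction = (100 - 99.9) / 100
Allowed downtime = 43200 * (100 - 99.9) / 100
Allowed downtime = 43.2 minutes

43.2 minutes


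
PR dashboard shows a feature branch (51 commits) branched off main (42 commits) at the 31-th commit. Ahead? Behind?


Common ancestor: commit #31
feature commits after divergence: 51 - 31 = 20
main commits after divergence: 42 - 31 = 11
feature is 20 commits ahead of main
main is 11 commits ahead of feature

feature ahead: 20, main ahead: 11


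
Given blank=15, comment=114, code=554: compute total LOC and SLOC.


Total LOC = blank + comment + code
Total LOC = 15 + 114 + 554 = 683
SLOC (source only) = code = 554

Total LOC: 683, SLOC: 554


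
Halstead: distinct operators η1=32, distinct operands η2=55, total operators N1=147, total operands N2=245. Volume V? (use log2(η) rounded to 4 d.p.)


Formula: V = N * log2(η), where N = N1 + N2 and η = η1 + η2
η = 32 + 55 = 87
N = 147 + 245 = 392
log2(87) ≈ 6.4429
V = 392 * 6.4429 = 2525.62

2525.62


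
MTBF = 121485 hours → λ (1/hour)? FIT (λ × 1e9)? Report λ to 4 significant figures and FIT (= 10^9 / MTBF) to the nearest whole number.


Formula: λ = 1 / MTBF; FIT = λ × 1e9 = 1e9 / MTBF
λ = 1 / 121485 ≈ 8.231e-06 failures/hour
FIT = 1e9 / 121485 ≈ 8231 failures per 1e9 hours (nearest whole number)

λ = 8.231e-06 /h, FIT = 8231


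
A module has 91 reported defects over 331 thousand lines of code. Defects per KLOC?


Defect density = defects / KLOC
Defect density = 91 / 331
Defect density = 0.275 defects/KLOC

0.275 defects/KLOC


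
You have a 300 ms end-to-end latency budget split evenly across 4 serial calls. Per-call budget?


Formula: per_stage = total_budget / stages
per_stage = 300 / 4
per_stage = 75.0 ms

75.0 ms


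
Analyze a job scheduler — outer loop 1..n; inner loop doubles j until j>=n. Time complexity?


Reasoning: linear outer times logarithmic inner
Complexity: O(n log n)

O(n log n)


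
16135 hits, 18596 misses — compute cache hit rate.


Formula: hit rate = hits / (hits + misses) * 100
hit rate = 16135 / (16135 + 18596) * 100
hit rate = 16135 / 34731 * 100
hit rate = 46.46%

46.46%


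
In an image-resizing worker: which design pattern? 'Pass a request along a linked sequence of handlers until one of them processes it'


This matches the Chain of Responsibility pattern

Chain of Responsibility


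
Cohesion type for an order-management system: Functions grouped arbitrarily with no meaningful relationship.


Reasoning: Worst: random grouping
Type: Coincidental cohesion

Coincidental cohesion


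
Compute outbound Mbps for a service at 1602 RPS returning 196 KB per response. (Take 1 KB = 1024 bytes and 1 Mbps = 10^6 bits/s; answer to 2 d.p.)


Formula: Mbps = payload_bytes * RPS * 8 / 1e6
Payload per request = 196 KB = 196 * 1024 = 200704 bytes
Total bytes/sec = 200704 * 1602 = 321527808
Total bits/sec = 321527808 * 8 = 2572222464
Mbps = 2572222464 / 1e6 = 2572.22

2572.22 Mbps


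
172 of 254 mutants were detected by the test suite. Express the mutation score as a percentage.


Mutation score = killed / total * 100
Mutation score = 172 / 254 * 100
Mutation score = 67.72%

67.72%


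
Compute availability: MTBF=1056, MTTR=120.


Availability = MTBF / (MTBF + MTTR)
Availability = 1056 / (1056 + 120)
Availability = 1056 / 1176
Availability = 89.7959%

89.7959%


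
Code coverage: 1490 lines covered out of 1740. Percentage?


Coverage = covered / total * 100
Coverage = 1490 / 1740 * 100
Coverage = 85.63%

85.63%


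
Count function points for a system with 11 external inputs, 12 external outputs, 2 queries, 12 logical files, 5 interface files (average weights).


UFP = EI*4 + EO*5 + EQ*4 + ILF*10 + EIF*7
UFP = 11*4 + 12*5 + 2*4 + 12*10 + 5*7
UFP = 44 + 60 + 8 + 120 + 35
UFP = 267

267


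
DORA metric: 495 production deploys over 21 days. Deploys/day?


Formula: deployments per day = releases / days
= 495 / 21
= 23.571 deploys/day
(equivalently, 165.0 deploys/week)

23.571 deploys/day


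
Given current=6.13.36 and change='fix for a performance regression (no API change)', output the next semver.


Current: 6.13.36
Change category: 'fix for a performance regression (no API change)' → patch bump
SemVer rule: patch bump → increment PATCH (MAJOR and MINOR unchanged)
New: 6.13.37

6.13.37


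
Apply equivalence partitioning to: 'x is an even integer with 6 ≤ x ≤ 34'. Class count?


Constraint: even integers in [6, 34]
Class 1: x < 6 — out-of-range invalid
Class 2: x in [6,34] but odd — wrong type invalid
Class 3: x in [6,34] and even — valid
Class 4: x > 34 — out-of-range invalid
Total equivalence classes: 4

4 equivalence classes


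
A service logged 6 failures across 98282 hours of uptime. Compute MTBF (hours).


Formula: MTBF = Total operating time / Number of failures
MTBF = 98282 / 6
MTBF = 16380.33 hours

16380.33 hours


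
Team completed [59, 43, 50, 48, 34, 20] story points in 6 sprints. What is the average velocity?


Formula: Avg velocity = Total points / Number of sprints
Points: [59, 43, 50, 48, 34, 20]
Sum = 59 + 43 + 50 + 48 + 34 + 20 = 254
Avg velocity = 254 / 6 = 42.33 points/sprint

42.33 points/sprint


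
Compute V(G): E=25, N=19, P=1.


Formula: V(G) = E - N + 2P
V(G) = 25 - 19 + 2*1
V(G) = 6 + 2
V(G) = 8

8


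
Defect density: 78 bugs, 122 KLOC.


Defect density = defects / KLOC
Defect density = 78 / 122
Defect density = 0.639 defects/KLOC

0.639 defects/KLOC


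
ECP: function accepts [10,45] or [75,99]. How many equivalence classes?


Valid ranges: [10,45] and [75,99]
Class 1: x < 10 — invalid
Class 2: 10 ≤ x ≤ 45 — valid
Class 3: 45 < x < 75 — invalid (gap between ranges)
Class 4: 75 ≤ x ≤ 99 — valid
Class 5: x > 99 — invalid
Total equivalence classes: 5

5 equivalence classes


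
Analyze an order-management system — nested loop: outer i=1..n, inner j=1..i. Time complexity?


Reasoning: triangle: n(n+1)/2 ~ n^2/2
Complexity: O(n^2)

O(n^2)


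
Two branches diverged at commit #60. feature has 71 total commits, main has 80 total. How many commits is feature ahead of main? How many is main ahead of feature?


Common ancestor: commit #60
feature commits after divergence: 71 - 60 = 11
main commits after divergence: 80 - 60 = 20
feature is 11 commits ahead of main
main is 20 commits ahead of feature

feature ahead: 11, main ahead: 20


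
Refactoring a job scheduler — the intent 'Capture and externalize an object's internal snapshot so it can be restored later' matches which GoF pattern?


This matches the Memento pattern

Memento


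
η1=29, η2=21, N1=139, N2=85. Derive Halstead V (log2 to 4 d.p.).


Formula: V = N * log2(η), where N = N1 + N2 and η = η1 + η2
η = 29 + 21 = 50
N = 139 + 85 = 224
log2(50) ≈ 5.6439
V = 224 * 5.6439 = 1264.23

1264.23


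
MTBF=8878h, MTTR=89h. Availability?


Availability = MTBF / (MTBF + MTTR)
Availability = 8878 / (8878 + 89)
Availability = 8878 / 8967
Availability = 99.0075%

99.0075%


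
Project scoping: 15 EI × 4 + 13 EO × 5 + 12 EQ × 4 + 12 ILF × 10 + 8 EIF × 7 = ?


UFP = EI*4 + EO*5 + EQ*4 + ILF*10 + EIF*7
UFP = 15*4 + 13*5 + 12*4 + 12*10 + 8*7
UFP = 60 + 65 + 48 + 120 + 56
UFP = 349

349


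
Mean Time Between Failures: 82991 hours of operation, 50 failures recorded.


Formula: MTBF = Total operating time / Number of failures
MTBF = 82991 / 50
MTBF = 1659.82 hours

1659.82 hours


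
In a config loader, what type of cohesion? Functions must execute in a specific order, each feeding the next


Reasoning: Output of one is input to next
Type: Sequential cohesion

Sequential cohesion


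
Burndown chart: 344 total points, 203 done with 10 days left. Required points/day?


Formula: Required rate = Remaining points / Days left
Remaining = 344 - 203 = 141 points
Required rate = 141 / 10 = 14.1 points/day

14.1 points/day


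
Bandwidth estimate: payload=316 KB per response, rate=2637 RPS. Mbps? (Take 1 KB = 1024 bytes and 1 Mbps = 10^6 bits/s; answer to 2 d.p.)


Formula: Mbps = payload_bytes * RPS * 8 / 1e6
Payload per request = 316 KB = 316 * 1024 = 323584 bytes
Total bytes/sec = 323584 * 2637 = 853291008
Total bits/sec = 853291008 * 8 = 6826328064
Mbps = 6826328064 / 1e6 = 6826.33

6826.33 Mbps


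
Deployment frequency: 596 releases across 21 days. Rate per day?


Formula: deployments per day = releases / days
= 596 / 21
= 28.381 deploys/day
(equivalently, 198.67 deploys/week)

28.381 deploys/day


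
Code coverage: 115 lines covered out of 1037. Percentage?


Coverage = covered / total * 100
Coverage = 115 / 1037 * 100
Coverage = 11.09%

11.09%


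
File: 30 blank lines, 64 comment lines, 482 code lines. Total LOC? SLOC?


Total LOC = blank + comment + code
Total LOC = 30 + 64 + 482 = 576
SLOC (source only) = code = 482

Total LOC: 576, SLOC: 482


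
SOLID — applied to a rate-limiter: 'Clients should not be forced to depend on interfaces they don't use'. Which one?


This describes the Interface Segregation Principle (ISP)

Interface Segregation Principle (ISP)


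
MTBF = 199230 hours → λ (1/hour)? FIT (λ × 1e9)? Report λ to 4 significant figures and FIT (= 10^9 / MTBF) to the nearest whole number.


Formula: λ = 1 / MTBF; FIT = λ × 1e9 = 1e9 / MTBF
λ = 1 / 199230 ≈ 5.019e-06 failures/hour
FIT = 1e9 / 199230 ≈ 5019 failures per 1e9 hours (nearest whole number)

λ = 5.019e-06 /h, FIT = 5019


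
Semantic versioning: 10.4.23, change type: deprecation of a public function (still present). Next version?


Current: 10.4.23
Change category: 'deprecation of a public function (still present)' → minor bump
SemVer rule: minor bump → increment MINOR, reset PATCH to 0 (MAJOR unchanged)
New: 10.5.0

10.5.0


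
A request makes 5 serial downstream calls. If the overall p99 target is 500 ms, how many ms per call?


Formula: per_stage = total_budget / stages
per_stage = 500 / 5
per_stage = 100.0 ms

100.0 ms


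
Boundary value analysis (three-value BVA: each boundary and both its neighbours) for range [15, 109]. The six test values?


Range: [15, 109]
Boundaries: just below min, min, min+1, max-1, max, just above max
Values: [14, 15, 16, 108, 109, 110]

[14, 15, 16, 108, 109, 110]


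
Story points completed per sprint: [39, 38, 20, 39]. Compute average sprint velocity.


Formula: Avg velocity = Total points / Number of sprints
Points: [39, 38, 20, 39]
Sum = 39 + 38 + 20 + 39 = 136
Avg velocity = 136 / 4 = 34.0 points/sprint

34.0 points/sprint


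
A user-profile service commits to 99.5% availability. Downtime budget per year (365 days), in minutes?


Formula: allowed downtime = period * (100 - SLA) / 100
Period (year (365 days)) = 525600 minutes
Unavailability fraction = (100 - 99.5) / 100
Allowed downtime = 525600 * (100 - 99.5) / 100
Allowed downtime = 2628.0 minutes

2628.0 minutes


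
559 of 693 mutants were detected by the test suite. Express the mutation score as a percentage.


Mutation score = killed / total * 100
Mutation score = 559 / 693 * 100
Mutation score = 80.66%

80.66%


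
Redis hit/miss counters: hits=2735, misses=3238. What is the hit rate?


Formula: hit rate = hits / (hits + misses) * 100
hit rate = 2735 / (2735 + 3238) * 100
hit rate = 2735 / 5973 * 100
hit rate = 45.79%

45.79%


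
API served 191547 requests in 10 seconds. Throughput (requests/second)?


Formula: throughput = requests / seconds
throughput = 191547 / 10
throughput = 19154.7 requests/second

19154.7 requests/second


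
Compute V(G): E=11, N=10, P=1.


Formula: V(G) = E - N + 2P
V(G) = 11 - 10 + 2*1
V(G) = 1 + 2
V(G) = 3

3


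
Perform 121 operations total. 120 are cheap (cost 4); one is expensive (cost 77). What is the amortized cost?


Formula: Amortized cost = Total cost / Operations
Total cost = (120 * 4) + (1 * 77)
Total cost = 480 + 77 = 557
Amortized = 557 / 121 = 4.6033

4.6033


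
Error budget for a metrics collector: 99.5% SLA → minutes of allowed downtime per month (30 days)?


Formula: allowed downtime = period * (100 - SLA) / 100
Period (month (30 days)) = 43200 minutes
Unavailability fraction = (100 - 99.5) / 100
Allowed downtime = 43200 * (100 - 99.5) / 100
Allowed downtime = 216.0 minutes

216.0 minutes
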